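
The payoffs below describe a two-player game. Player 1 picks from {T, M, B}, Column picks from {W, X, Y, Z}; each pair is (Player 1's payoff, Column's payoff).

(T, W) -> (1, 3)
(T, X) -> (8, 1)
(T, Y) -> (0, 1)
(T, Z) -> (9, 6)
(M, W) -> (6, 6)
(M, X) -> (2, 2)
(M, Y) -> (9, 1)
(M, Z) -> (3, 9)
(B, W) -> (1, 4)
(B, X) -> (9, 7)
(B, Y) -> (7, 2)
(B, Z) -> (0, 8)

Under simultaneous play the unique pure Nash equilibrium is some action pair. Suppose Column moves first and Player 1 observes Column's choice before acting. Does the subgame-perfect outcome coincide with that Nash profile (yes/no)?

Work backward from Player 1's decision.
- W: Player 1 compares 1, 6, 1 and picks M; Column would get 6.
- X: Player 1 compares 8, 2, 9 and picks B; Column would get 7.
- Y: Player 1 compares 0, 9, 7 and picks M; Column would get 1.
- Z: Player 1 compares 9, 3, 0 and picks T; Column would get 6.
Maximizing over 6, 7, 1, 6, Column chooses X. Subgame-perfect outcome: (B, X) with payoffs (9, 7).
For the simultaneous game, intersect best replies.
Player 1's best replies: W→M; X→B; Y→M; Z→T.
Column's best replies: T→Z; M→Z; B→Z.
Only (T, Z) has each player best-responding; Nash payoffs (9, 6).
Sequential outcome (B, X) differs from the Nash profile (T, Z).

no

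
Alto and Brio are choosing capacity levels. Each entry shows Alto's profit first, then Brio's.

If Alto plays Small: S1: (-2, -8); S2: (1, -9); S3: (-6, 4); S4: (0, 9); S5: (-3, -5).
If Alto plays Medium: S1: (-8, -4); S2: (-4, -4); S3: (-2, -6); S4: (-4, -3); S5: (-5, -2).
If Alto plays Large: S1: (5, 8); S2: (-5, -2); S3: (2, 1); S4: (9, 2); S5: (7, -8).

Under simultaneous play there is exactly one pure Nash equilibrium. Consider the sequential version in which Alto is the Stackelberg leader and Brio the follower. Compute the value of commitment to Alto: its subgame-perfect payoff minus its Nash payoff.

Work backward from Brio's decision.
- Small → Brio plays S4 (best of -8, -9, 4, 9, -5); Alto gets 0.
- Medium → Brio plays S5 (best of -4, -4, -6, -3, -2); Alto gets -5.
- Large → Brio plays S1 (best of 8, -2, 1, 2, -8); Alto gets 5.
Alto's induced payoffs are 0, -5, 5, so Alto commits to Large. Subgame-perfect outcome: (Large, S1) with payoffs (5, 8).
Now find the simultaneous Nash equilibrium.
Alto's best replies: S1→Large; S2→Small; S3→Large; S4→Large; S5→Large.
Brio's best replies: Small→S4; Medium→S5; Large→S1.
The unique mutual best reply is (Large, S1), giving (5, 8).
Alto's commitment gain: 5 − 5 = 0.

0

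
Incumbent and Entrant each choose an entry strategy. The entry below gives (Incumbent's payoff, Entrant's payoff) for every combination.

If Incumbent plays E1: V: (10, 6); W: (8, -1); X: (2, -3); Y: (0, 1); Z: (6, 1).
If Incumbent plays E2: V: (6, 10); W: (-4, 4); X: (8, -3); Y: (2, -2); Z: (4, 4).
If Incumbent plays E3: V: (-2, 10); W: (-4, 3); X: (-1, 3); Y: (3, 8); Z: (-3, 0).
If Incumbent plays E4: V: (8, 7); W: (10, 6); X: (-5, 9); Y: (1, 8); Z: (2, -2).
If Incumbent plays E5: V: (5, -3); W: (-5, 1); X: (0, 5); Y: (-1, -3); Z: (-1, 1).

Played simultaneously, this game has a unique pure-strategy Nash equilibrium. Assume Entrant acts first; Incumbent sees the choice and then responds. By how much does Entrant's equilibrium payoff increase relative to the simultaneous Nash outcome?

2

Backward induction with Entrant moving first.
- V: BR = E1, leader payoff 6.
- W: BR = E4, leader payoff 6.
- X: BR = E2, leader payoff -3.
- Y: BR = E3, leader payoff 8.
- Z: BR = E1, leader payoff 1.
Among 6, 6, -3, 8, 1, the best is 8 at Y. Subgame-perfect outcome: (E3, Y) with payoffs (3, 8).
For the simultaneous game, intersect best replies.
Incumbent's best replies: V→E1; W→E4; X→E2; Y→E3; Z→E1.
Entrant's best replies: E1→V; E2→V; E3→V; E4→X; E5→X.
The unique mutual best reply is (E1, V), giving (10, 6).
Entrant's commitment gain: 8 − 6 = 2.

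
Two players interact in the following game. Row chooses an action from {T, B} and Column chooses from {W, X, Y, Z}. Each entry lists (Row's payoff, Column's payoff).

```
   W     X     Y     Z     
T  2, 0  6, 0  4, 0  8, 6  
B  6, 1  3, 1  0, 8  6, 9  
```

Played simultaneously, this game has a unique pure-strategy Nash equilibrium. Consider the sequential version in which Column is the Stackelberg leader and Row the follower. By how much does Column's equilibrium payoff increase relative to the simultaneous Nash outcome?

Solve by backward induction (Column leads).
- W: BR = B, leader payoff 1.
- X: BR = T, leader payoff 0.
- Y: BR = T, leader payoff 0.
- Z: BR = T, leader payoff 6.
Among 1, 0, 0, 6, the best is 6 at Z. Subgame-perfect outcome: (T, Z) with payoffs (8, 6).
Now find the simultaneous Nash equilibrium.
Row's best replies: W→B; X→T; Y→T; Z→T.
Column's best replies: T→Z; B→Z.
The unique mutual best reply is (T, Z), giving (8, 6).
Column's commitment gain: 6 − 6 = 0.

0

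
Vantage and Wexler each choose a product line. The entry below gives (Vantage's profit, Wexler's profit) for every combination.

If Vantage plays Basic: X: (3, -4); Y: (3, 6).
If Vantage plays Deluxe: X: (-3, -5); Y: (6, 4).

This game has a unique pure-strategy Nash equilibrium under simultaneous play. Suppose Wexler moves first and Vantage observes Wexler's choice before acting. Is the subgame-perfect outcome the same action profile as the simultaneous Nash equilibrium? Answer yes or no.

Solve by backward induction (Wexler leads).
- X: BR = Basic, leader payoff -4.
- Y: BR = Deluxe, leader payoff 4.
Among -4, 4, the best is 4 at Y. Subgame-perfect outcome: (Deluxe, Y) with payoffs (6, 4).
Now find the simultaneous Nash equilibrium.
Vantage's best replies: X→Basic; Y→Deluxe.
Wexler's best replies: Basic→Y; Deluxe→Y.
The unique mutual best reply is (Deluxe, Y), giving (6, 4).
Sequential outcome (Deluxe, Y) coincides with the Nash profile (Deluxe, Y).

yes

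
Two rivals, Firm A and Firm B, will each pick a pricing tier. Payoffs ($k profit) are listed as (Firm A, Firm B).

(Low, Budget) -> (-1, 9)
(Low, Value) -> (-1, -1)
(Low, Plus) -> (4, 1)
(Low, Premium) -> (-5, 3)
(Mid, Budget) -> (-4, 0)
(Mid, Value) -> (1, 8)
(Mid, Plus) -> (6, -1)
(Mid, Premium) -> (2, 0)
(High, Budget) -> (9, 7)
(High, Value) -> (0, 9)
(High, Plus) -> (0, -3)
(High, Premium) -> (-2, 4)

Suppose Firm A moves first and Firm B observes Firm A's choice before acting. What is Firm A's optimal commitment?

Work backward from Firm B's decision.
- Low: Firm B compares 9, -1, 1, 3 and picks Budget; Firm A would get -1.
- Mid: Firm B compares 0, 8, -1, 0 and picks Value; Firm A would get 1.
- High: Firm B compares 7, 9, -3, 4 and picks Value; Firm A would get 0.
Maximizing over -1, 1, 0, Firm A chooses Mid. Subgame-perfect outcome: (Mid, Value) with payoffs (1, 8).

Mid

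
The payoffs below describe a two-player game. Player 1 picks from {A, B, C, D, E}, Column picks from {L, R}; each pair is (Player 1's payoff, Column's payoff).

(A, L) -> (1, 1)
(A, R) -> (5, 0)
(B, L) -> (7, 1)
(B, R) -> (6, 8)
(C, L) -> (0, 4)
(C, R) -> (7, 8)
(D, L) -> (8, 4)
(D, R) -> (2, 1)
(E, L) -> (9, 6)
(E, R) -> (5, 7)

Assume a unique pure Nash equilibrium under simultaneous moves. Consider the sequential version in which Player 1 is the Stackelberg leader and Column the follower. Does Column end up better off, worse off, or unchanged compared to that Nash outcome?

worse off

Column best-responds to each possible Player 1 move:
- A: Column compares 1, 0 and picks L; Player 1 would get 1.
- B: Column compares 1, 8 and picks R; Player 1 would get 6.
- C: Column compares 4, 8 and picks R; Player 1 would get 7.
- D: Column compares 4, 1 and picks L; Player 1 would get 8.
- E: Column compares 6, 7 and picks R; Player 1 would get 5.
Among 1, 6, 7, 8, 5, the best is 8 at D. Subgame-perfect outcome: (D, L) with payoffs (8, 4).
Under simultaneous play:
Player 1's best replies: L→E; R→C.
Column's best replies: A→L; B→R; C→R; D→L; E→R.
The unique mutual best reply is (C, R), giving (7, 8).
Column earns 4 sequentially versus 8 at the Nash outcome: worse off.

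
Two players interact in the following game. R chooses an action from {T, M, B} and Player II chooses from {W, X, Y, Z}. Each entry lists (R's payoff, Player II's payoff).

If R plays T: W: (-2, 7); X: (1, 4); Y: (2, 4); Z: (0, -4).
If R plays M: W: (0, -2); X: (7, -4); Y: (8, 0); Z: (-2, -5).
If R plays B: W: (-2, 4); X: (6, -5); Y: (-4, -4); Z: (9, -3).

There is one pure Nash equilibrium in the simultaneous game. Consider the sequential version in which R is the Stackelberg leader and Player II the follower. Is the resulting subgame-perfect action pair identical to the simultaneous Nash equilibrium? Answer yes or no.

yes

Player II best-responds to each possible R move:
- T → Player II plays W (best of 7, 4, 4, -4); R gets -2.
- M → Player II plays Y (best of -2, -4, 0, -5); R gets 8.
- B → Player II plays W (best of 4, -5, -4, -3); R gets -2.
R's induced payoffs are -2, 8, -2, so R commits to M. Subgame-perfect outcome: (M, Y) with payoffs (8, 0).
Now find the simultaneous Nash equilibrium.
R's best replies: W→M; X→M; Y→M; Z→B.
Player II's best replies: T→W; M→Y; B→W.
The unique mutual best reply is (M, Y), giving (8, 0).
Sequential outcome (M, Y) coincides with the Nash profile (M, Y).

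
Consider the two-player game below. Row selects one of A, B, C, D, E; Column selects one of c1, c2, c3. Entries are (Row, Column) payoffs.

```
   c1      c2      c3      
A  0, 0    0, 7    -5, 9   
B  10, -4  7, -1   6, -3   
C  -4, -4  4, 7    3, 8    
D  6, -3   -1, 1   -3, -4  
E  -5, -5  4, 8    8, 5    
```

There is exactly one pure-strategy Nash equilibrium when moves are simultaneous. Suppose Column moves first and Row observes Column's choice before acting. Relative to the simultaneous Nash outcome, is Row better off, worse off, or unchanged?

better off

Solve by backward induction (Column leads).
- c1: BR = B, leader payoff -4.
- c2: BR = B, leader payoff -1.
- c3: BR = E, leader payoff 5.
Among -4, -1, 5, the best is 5 at c3. Subgame-perfect outcome: (E, c3) with payoffs (8, 5).
Now find the simultaneous Nash equilibrium.
Row's best replies: c1→B; c2→B; c3→E.
Column's best replies: A→c3; B→c2; C→c3; D→c2; E→c2.
Only (B, c2) has each player best-responding; Nash payoffs (7, -1).
Row earns 8 sequentially versus 7 at the Nash outcome: better off.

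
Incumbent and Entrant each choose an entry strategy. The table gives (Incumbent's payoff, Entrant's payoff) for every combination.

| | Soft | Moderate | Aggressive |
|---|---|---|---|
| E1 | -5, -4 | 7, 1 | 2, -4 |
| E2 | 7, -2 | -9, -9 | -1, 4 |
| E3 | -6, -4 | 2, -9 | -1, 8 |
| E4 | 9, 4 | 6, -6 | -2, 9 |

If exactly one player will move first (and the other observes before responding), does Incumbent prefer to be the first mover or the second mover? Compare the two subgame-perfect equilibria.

If Incumbent leads: Entrant's best replies are E1→Moderate, E2→Aggressive, E3→Aggressive, E4→Aggressive; Incumbent's induced payoffs 7, -1, -1, -2; outcome (E1, Moderate), payoffs (7, 1).
If Entrant leads: Incumbent's best replies are Soft→E4, Moderate→E1, Aggressive→E1; Entrant's induced payoffs 4, 1, -4; outcome (E4, Soft), payoffs (9, 4).
Incumbent gets 7 moving first and 9 moving second, so Incumbent prefers to move second.

second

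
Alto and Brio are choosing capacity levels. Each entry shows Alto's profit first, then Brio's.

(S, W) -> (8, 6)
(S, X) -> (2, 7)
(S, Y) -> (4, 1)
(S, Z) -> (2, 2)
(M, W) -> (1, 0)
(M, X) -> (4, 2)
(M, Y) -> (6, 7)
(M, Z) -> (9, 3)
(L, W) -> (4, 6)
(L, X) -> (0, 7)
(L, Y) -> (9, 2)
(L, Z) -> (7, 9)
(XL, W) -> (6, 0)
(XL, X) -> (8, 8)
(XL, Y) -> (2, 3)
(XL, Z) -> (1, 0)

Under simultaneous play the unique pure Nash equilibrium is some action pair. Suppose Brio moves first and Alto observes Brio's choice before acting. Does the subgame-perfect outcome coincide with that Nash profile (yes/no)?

yes

Backward induction with Brio moving first.
- W: Alto compares 8, 1, 4, 6 and picks S; Brio would get 6.
- X: Alto compares 2, 4, 0, 8 and picks XL; Brio would get 8.
- Y: Alto compares 4, 6, 9, 2 and picks L; Brio would get 2.
- Z: Alto compares 2, 9, 7, 1 and picks M; Brio would get 3.
Among 6, 8, 2, 3, the best is 8 at X. Subgame-perfect outcome: (XL, X) with payoffs (8, 8).
Now find the simultaneous Nash equilibrium.
Alto's best replies: W→S; X→XL; Y→L; Z→M.
Brio's best replies: S→X; M→Y; L→Z; XL→X.
The unique mutual best reply is (XL, X), giving (8, 8).
Sequential outcome (XL, X) coincides with the Nash profile (XL, X).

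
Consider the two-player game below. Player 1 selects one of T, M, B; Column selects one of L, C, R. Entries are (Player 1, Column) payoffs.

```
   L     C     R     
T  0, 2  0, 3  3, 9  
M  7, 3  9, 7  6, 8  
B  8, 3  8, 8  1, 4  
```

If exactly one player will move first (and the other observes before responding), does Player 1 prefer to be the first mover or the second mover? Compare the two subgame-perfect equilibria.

first

If Player 1 leads: Column's best replies are T→R, M→R, B→C; Player 1's induced payoffs 3, 6, 8; outcome (B, C), payoffs (8, 8).
If Column leads: Player 1's best replies are L→B, C→M, R→M; Column's induced payoffs 3, 7, 8; outcome (M, R), payoffs (6, 8).
Player 1 gets 8 moving first and 6 moving second, so Player 1 prefers to move first.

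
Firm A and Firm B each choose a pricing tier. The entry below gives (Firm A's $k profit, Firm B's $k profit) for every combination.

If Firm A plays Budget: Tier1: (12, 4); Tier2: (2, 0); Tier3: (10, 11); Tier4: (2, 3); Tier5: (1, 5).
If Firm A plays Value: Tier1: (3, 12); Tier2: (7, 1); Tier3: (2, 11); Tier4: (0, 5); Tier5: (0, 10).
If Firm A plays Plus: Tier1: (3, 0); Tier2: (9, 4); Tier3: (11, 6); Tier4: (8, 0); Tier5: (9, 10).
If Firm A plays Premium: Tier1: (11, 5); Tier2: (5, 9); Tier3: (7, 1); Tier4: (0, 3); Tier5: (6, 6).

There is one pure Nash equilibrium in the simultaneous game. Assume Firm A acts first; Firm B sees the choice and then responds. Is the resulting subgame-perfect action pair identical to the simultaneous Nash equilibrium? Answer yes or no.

Firm B best-responds to each possible Firm A move:
- Budget: BR = Tier3, leader payoff 10.
- Value: BR = Tier1, leader payoff 3.
- Plus: BR = Tier5, leader payoff 9.
- Premium: BR = Tier2, leader payoff 5.
Firm A's induced payoffs are 10, 3, 9, 5, so Firm A commits to Budget. Subgame-perfect outcome: (Budget, Tier3) with payoffs (10, 11).
Now find the simultaneous Nash equilibrium.
Firm A's best replies: Tier1→Budget; Tier2→Plus; Tier3→Plus; Tier4→Plus; Tier5→Plus.
Firm B's best replies: Budget→Tier3; Value→Tier1; Plus→Tier5; Premium→Tier2.
Only (Plus, Tier5) has each player best-responding; Nash payoffs (9, 10).
Sequential outcome (Budget, Tier3) differs from the Nash profile (Plus, Tier5).

no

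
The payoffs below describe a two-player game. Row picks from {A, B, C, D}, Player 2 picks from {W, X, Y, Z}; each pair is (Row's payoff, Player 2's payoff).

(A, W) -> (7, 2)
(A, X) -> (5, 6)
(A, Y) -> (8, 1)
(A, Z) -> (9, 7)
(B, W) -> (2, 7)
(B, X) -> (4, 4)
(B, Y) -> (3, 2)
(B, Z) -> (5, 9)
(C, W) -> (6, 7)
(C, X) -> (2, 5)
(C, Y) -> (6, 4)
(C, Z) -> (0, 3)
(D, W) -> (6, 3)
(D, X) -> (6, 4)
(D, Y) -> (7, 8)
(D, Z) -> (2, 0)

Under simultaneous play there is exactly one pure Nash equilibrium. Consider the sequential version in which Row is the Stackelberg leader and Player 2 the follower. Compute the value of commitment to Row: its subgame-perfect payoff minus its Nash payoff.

0

Solve by backward induction (Row leads).
- A → Player 2 plays Z (best of 2, 6, 1, 7); Row gets 9.
- B → Player 2 plays Z (best of 7, 4, 2, 9); Row gets 5.
- C → Player 2 plays W (best of 7, 5, 4, 3); Row gets 6.
- D → Player 2 plays Y (best of 3, 4, 8, 0); Row gets 7.
Maximizing over 9, 5, 6, 7, Row chooses A. Subgame-perfect outcome: (A, Z) with payoffs (9, 7).
Now find the simultaneous Nash equilibrium.
Row's best replies: W→A; X→D; Y→A; Z→A.
Player 2's best replies: A→Z; B→Z; C→W; D→Y.
Only (A, Z) has each player best-responding; Nash payoffs (9, 7).
Row's commitment gain: 9 − 9 = 0.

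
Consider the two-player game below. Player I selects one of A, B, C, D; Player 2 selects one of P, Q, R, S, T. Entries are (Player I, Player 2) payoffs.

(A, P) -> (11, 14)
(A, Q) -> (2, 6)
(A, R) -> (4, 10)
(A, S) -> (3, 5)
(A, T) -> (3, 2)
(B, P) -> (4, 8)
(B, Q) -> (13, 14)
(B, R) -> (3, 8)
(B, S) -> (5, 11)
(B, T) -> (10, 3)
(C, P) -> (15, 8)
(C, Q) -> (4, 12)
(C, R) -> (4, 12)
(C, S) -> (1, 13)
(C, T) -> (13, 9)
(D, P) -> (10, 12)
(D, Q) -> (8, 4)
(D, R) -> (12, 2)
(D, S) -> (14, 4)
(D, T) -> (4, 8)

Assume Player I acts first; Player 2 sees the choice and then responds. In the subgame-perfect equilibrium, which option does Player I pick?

B

Solve by backward induction (Player I leads).
- A → Player 2 plays P (best of 14, 6, 10, 5, 2); Player I gets 11.
- B → Player 2 plays Q (best of 8, 14, 8, 11, 3); Player I gets 13.
- C → Player 2 plays S (best of 8, 12, 12, 13, 9); Player I gets 1.
- D → Player 2 plays P (best of 12, 4, 2, 4, 8); Player I gets 10.
Among 11, 13, 1, 10, the best is 13 at B. Subgame-perfect outcome: (B, Q) with payoffs (13, 14).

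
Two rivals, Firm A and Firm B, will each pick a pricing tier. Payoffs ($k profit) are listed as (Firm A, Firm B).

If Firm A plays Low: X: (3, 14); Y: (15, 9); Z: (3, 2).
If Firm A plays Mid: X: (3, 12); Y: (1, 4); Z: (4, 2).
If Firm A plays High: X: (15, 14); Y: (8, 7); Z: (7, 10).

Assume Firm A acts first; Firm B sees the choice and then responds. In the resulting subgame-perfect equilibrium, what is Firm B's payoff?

14

Backward induction with Firm A moving first.
- Low → Firm B plays X (best of 14, 9, 2); Firm A gets 3.
- Mid → Firm B plays X (best of 12, 4, 2); Firm A gets 3.
- High → Firm B plays X (best of 14, 7, 10); Firm A gets 15.
Firm A's induced payoffs are 3, 3, 15, so Firm A commits to High. Subgame-perfect outcome: (High, X) with payoffs (15, 14).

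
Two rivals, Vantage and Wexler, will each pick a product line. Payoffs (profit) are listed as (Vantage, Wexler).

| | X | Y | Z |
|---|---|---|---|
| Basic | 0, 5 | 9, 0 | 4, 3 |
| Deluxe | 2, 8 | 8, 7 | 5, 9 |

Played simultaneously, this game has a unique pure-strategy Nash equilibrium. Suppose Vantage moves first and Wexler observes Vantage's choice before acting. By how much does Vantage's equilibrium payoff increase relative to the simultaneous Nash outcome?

0

Wexler best-responds to each possible Vantage move:
- Basic: Wexler compares 5, 0, 3 and picks X; Vantage would get 0.
- Deluxe: Wexler compares 8, 7, 9 and picks Z; Vantage would get 5.
Vantage's induced payoffs are 0, 5, so Vantage commits to Deluxe. Subgame-perfect outcome: (Deluxe, Z) with payoffs (5, 9).
Under simultaneous play:
Vantage's best replies: X→Deluxe; Y→Basic; Z→Deluxe.
Wexler's best replies: Basic→X; Deluxe→Z.
The unique mutual best reply is (Deluxe, Z), giving (5, 9).
Vantage's commitment gain: 5 − 5 = 0.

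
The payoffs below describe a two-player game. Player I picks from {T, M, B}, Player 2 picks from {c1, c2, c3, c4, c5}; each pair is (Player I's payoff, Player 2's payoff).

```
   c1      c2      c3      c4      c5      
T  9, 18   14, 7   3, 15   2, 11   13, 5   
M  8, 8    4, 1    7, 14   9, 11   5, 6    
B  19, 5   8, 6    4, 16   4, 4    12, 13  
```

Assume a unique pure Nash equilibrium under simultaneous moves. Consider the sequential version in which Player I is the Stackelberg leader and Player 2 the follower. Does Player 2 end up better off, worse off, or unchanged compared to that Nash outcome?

better off

Backward induction with Player I moving first.
- T: Player 2 compares 18, 7, 15, 11, 5 and picks c1; Player I would get 9.
- M: Player 2 compares 8, 1, 14, 11, 6 and picks c3; Player I would get 7.
- B: Player 2 compares 5, 6, 16, 4, 13 and picks c3; Player I would get 4.
Among 9, 7, 4, the best is 9 at T. Subgame-perfect outcome: (T, c1) with payoffs (9, 18).
Now find the simultaneous Nash equilibrium.
Player I's best replies: c1→B; c2→T; c3→M; c4→M; c5→T.
Player 2's best replies: T→c1; M→c3; B→c3.
The unique mutual best reply is (M, c3), giving (7, 14).
Player 2 earns 18 sequentially versus 14 at the Nash outcome: better off.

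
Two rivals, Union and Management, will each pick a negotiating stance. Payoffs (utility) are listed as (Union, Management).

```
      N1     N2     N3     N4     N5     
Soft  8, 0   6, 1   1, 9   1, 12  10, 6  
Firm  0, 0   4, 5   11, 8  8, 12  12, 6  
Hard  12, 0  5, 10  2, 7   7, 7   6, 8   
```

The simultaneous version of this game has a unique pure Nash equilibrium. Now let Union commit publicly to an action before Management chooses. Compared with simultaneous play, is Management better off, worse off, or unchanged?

Work backward from Management's decision.
- Soft → Management plays N4 (best of 0, 1, 9, 12, 6); Union gets 1.
- Firm → Management plays N4 (best of 0, 5, 8, 12, 6); Union gets 8.
- Hard → Management plays N2 (best of 0, 10, 7, 7, 8); Union gets 5.
Among 1, 8, 5, the best is 8 at Firm. Subgame-perfect outcome: (Firm, N4) with payoffs (8, 12).
For the simultaneous game, intersect best replies.
Union's best replies: N1→Hard; N2→Soft; N3→Firm; N4→Firm; N5→Firm.
Management's best replies: Soft→N4; Firm→N4; Hard→N2.
Only (Firm, N4) has each player best-responding; Nash payoffs (8, 12).
Management earns 12 sequentially versus 12 at the Nash outcome: unchanged.

unchanged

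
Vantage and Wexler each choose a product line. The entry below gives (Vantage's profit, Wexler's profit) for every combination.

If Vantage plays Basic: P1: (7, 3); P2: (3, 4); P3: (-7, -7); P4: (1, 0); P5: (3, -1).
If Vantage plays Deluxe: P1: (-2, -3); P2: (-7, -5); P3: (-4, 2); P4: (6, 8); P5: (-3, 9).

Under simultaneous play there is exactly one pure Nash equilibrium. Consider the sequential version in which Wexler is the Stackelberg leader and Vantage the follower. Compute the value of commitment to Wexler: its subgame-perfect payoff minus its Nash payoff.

Solve by backward induction (Wexler leads).
- P1 → Vantage plays Basic (best of 7, -2); Wexler gets 3.
- P2 → Vantage plays Basic (best of 3, -7); Wexler gets 4.
- P3 → Vantage plays Deluxe (best of -7, -4); Wexler gets 2.
- P4 → Vantage plays Deluxe (best of 1, 6); Wexler gets 8.
- P5 → Vantage plays Basic (best of 3, -3); Wexler gets -1.
Maximizing over 3, 4, 2, 8, -1, Wexler chooses P4. Subgame-perfect outcome: (Deluxe, P4) with payoffs (6, 8).
Now find the simultaneous Nash equilibrium.
Vantage's best replies: P1→Basic; P2→Basic; P3→Deluxe; P4→Deluxe; P5→Basic.
Wexler's best replies: Basic→P2; Deluxe→P5.
The unique mutual best reply is (Basic, P2), giving (3, 4).
Wexler's commitment gain: 8 − 4 = 4.

4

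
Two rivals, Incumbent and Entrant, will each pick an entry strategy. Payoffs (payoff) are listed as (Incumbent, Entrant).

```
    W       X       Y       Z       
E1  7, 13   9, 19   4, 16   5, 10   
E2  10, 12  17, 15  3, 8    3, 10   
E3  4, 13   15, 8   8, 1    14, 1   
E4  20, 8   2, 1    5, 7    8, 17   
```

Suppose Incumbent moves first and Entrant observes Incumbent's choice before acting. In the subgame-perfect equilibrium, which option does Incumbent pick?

E2

Entrant best-responds to each possible Incumbent move:
- E1: BR = X, leader payoff 9.
- E2: BR = X, leader payoff 17.
- E3: BR = W, leader payoff 4.
- E4: BR = Z, leader payoff 8.
Among 9, 17, 4, 8, the best is 17 at E2. Subgame-perfect outcome: (E2, X) with payoffs (17, 15).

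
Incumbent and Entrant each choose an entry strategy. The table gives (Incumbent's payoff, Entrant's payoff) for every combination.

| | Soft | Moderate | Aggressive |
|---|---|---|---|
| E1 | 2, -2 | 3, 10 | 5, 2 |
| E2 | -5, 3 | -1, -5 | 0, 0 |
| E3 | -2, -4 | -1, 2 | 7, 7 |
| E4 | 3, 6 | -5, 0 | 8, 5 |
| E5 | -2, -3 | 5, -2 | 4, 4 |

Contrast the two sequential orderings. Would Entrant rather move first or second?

If Incumbent leads: Entrant's best replies are E1→Moderate, E2→Soft, E3→Aggressive, E4→Soft, E5→Aggressive; Incumbent's induced payoffs 3, -5, 7, 3, 4; outcome (E3, Aggressive), payoffs (7, 7).
If Entrant leads: Incumbent's best replies are Soft→E4, Moderate→E5, Aggressive→E4; Entrant's induced payoffs 6, -2, 5; outcome (E4, Soft), payoffs (3, 6).
Entrant gets 6 moving first and 7 moving second, so Entrant prefers to move second.

second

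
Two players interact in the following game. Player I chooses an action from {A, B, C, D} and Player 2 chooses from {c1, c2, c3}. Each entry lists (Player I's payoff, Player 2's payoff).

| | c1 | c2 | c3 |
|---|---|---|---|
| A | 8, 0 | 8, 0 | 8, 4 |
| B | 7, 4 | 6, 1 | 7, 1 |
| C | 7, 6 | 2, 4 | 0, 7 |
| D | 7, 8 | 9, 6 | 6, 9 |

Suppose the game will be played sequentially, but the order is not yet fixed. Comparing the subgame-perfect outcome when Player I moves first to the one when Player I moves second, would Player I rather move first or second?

second

If Player I leads: Player 2's best replies are A→c3, B→c1, C→c3, D→c3; Player I's induced payoffs 8, 7, 0, 6; outcome (A, c3), payoffs (8, 4).
If Player 2 leads: Player I's best replies are c1→A, c2→D, c3→A; Player 2's induced payoffs 0, 6, 4; outcome (D, c2), payoffs (9, 6).
Player I gets 8 moving first and 9 moving second, so Player I prefers to move second.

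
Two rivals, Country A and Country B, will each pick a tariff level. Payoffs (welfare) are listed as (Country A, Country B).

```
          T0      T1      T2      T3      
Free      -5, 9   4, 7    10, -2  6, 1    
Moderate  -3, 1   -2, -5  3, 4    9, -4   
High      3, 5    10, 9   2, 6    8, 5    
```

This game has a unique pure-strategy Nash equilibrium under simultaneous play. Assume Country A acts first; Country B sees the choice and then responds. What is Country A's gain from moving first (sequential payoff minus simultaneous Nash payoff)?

Country B best-responds to each possible Country A move:
- Free → Country B plays T0 (best of 9, 7, -2, 1); Country A gets -5.
- Moderate → Country B plays T2 (best of 1, -5, 4, -4); Country A gets 3.
- High → Country B plays T1 (best of 5, 9, 6, 5); Country A gets 10.
Country A's induced payoffs are -5, 3, 10, so Country A commits to High. Subgame-perfect outcome: (High, T1) with payoffs (10, 9).
Under simultaneous play:
Country A's best replies: T0→High; T1→High; T2→Free; T3→Moderate.
Country B's best replies: Free→T0; Moderate→T2; High→T1.
The unique mutual best reply is (High, T1), giving (10, 9).
Country A's commitment gain: 10 − 10 = 0.

0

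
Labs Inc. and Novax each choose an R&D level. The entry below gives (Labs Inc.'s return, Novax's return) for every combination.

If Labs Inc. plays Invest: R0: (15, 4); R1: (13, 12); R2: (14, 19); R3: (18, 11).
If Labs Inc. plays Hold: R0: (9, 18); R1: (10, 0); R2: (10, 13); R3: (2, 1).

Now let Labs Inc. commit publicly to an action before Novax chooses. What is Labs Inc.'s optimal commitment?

Invest

Novax best-responds to each possible Labs Inc. move:
- Invest: BR = R2, leader payoff 14.
- Hold: BR = R0, leader payoff 9.
Among 14, 9, the best is 14 at Invest. Subgame-perfect outcome: (Invest, R2) with payoffs (14, 19).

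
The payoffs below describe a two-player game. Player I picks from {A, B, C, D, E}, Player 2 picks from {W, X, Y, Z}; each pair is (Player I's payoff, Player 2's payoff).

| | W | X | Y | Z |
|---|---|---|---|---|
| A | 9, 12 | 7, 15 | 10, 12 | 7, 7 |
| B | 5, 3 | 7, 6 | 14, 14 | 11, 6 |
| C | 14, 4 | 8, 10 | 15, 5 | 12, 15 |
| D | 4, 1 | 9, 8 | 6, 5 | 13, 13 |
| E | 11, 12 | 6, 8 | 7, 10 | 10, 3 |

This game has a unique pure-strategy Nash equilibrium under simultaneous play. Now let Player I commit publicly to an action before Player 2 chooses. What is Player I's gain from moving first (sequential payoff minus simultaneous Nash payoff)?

1

Work backward from Player 2's decision.
- A: Player 2 compares 12, 15, 12, 7 and picks X; Player I would get 7.
- B: Player 2 compares 3, 6, 14, 6 and picks Y; Player I would get 14.
- C: Player 2 compares 4, 10, 5, 15 and picks Z; Player I would get 12.
- D: Player 2 compares 1, 8, 5, 13 and picks Z; Player I would get 13.
- E: Player 2 compares 12, 8, 10, 3 and picks W; Player I would get 11.
Maximizing over 7, 14, 12, 13, 11, Player I chooses B. Subgame-perfect outcome: (B, Y) with payoffs (14, 14).
Now find the simultaneous Nash equilibrium.
Player I's best replies: W→C; X→D; Y→C; Z→D.
Player 2's best replies: A→X; B→Y; C→Z; D→Z; E→W.
Only (D, Z) has each player best-responding; Nash payoffs (13, 13).
Player I's commitment gain: 14 − 13 = 1.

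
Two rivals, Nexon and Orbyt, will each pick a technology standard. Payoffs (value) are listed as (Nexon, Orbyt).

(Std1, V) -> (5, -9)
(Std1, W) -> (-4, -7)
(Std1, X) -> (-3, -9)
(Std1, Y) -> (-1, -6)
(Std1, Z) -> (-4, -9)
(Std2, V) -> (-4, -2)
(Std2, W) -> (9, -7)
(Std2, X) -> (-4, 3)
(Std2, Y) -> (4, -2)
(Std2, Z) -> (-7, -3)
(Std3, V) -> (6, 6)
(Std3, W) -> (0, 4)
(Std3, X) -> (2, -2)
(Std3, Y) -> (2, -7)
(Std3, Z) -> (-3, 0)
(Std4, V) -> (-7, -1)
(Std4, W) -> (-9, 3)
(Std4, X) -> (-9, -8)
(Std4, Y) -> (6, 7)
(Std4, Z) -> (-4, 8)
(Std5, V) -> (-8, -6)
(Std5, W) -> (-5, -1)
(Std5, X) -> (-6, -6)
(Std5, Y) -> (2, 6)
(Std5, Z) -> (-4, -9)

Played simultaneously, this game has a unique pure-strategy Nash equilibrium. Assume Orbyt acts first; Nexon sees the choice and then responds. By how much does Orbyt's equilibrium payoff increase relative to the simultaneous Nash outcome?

Solve by backward induction (Orbyt leads).
- V → Nexon plays Std3 (best of 5, -4, 6, -7, -8); Orbyt gets 6.
- W → Nexon plays Std2 (best of -4, 9, 0, -9, -5); Orbyt gets -7.
- X → Nexon plays Std3 (best of -3, -4, 2, -9, -6); Orbyt gets -2.
- Y → Nexon plays Std4 (best of -1, 4, 2, 6, 2); Orbyt gets 7.
- Z → Nexon plays Std3 (best of -4, -7, -3, -4, -4); Orbyt gets 0.
Orbyt's induced payoffs are 6, -7, -2, 7, 0, so Orbyt commits to Y. Subgame-perfect outcome: (Std4, Y) with payoffs (6, 7).
For the simultaneous game, intersect best replies.
Nexon's best replies: V→Std3; W→Std2; X→Std3; Y→Std4; Z→Std3.
Orbyt's best replies: Std1→Y; Std2→X; Std3→V; Std4→Z; Std5→Y.
The unique mutual best reply is (Std3, V), giving (6, 6).
Orbyt's commitment gain: 7 − 6 = 1.

1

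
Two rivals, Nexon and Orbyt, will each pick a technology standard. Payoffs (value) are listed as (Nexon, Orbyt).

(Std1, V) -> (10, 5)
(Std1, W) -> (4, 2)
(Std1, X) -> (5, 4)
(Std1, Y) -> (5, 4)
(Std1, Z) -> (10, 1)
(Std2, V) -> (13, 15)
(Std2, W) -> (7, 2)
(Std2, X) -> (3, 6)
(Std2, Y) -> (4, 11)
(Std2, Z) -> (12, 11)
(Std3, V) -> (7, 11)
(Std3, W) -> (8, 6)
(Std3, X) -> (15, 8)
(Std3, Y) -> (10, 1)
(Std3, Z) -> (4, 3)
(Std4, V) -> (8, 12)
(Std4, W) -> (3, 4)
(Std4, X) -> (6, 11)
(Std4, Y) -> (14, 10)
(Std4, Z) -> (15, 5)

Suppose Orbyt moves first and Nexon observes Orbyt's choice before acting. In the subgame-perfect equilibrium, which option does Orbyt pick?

Solve by backward induction (Orbyt leads).
- V → Nexon plays Std2 (best of 10, 13, 7, 8); Orbyt gets 15.
- W → Nexon plays Std3 (best of 4, 7, 8, 3); Orbyt gets 6.
- X → Nexon plays Std3 (best of 5, 3, 15, 6); Orbyt gets 8.
- Y → Nexon plays Std4 (best of 5, 4, 10, 14); Orbyt gets 10.
- Z → Nexon plays Std4 (best of 10, 12, 4, 15); Orbyt gets 5.
Among 15, 6, 8, 10, 5, the best is 15 at V. Subgame-perfect outcome: (Std2, V) with payoffs (13, 15).

V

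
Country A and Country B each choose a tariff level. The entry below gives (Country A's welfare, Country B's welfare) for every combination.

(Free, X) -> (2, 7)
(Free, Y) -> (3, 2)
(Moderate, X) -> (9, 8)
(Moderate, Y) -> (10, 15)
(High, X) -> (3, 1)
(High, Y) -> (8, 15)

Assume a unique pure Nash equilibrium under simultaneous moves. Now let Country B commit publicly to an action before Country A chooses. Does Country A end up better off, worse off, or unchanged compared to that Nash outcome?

unchanged

Work backward from Country A's decision.
- X → Country A plays Moderate (best of 2, 9, 3); Country B gets 8.
- Y → Country A plays Moderate (best of 3, 10, 8); Country B gets 15.
Among 8, 15, the best is 15 at Y. Subgame-perfect outcome: (Moderate, Y) with payoffs (10, 15).
Now find the simultaneous Nash equilibrium.
Country A's best replies: X→Moderate; Y→Moderate.
Country B's best replies: Free→X; Moderate→Y; High→Y.
The unique mutual best reply is (Moderate, Y), giving (10, 15).
Country A earns 10 sequentially versus 10 at the Nash outcome: unchanged.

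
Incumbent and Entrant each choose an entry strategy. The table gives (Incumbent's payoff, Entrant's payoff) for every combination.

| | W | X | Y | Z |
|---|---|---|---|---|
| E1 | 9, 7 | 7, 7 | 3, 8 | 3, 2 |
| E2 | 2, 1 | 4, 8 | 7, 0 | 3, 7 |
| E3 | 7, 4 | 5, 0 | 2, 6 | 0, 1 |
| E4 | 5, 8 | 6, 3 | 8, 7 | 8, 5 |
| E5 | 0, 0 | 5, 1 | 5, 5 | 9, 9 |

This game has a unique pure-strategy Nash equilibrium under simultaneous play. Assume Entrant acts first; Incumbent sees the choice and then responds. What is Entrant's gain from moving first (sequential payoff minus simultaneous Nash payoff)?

0

Work backward from Incumbent's decision.
- W → Incumbent plays E1 (best of 9, 2, 7, 5, 0); Entrant gets 7.
- X → Incumbent plays E1 (best of 7, 4, 5, 6, 5); Entrant gets 7.
- Y → Incumbent plays E4 (best of 3, 7, 2, 8, 5); Entrant gets 7.
- Z → Incumbent plays E5 (best of 3, 3, 0, 8, 9); Entrant gets 9.
Maximizing over 7, 7, 7, 9, Entrant chooses Z. Subgame-perfect outcome: (E5, Z) with payoffs (9, 9).
Under simultaneous play:
Incumbent's best replies: W→E1; X→E1; Y→E4; Z→E5.
Entrant's best replies: E1→Y; E2→X; E3→Y; E4→W; E5→Z.
The unique mutual best reply is (E5, Z), giving (9, 9).
Entrant's commitment gain: 9 − 9 = 0.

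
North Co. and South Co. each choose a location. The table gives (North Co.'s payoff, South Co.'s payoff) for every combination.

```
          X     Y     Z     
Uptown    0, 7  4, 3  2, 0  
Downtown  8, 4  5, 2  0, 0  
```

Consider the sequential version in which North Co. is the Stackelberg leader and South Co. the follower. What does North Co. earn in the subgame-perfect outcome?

8

Work backward from South Co.'s decision.
- Uptown: BR = X, leader payoff 0.
- Downtown: BR = X, leader payoff 8.
Among 0, 8, the best is 8 at Downtown. Subgame-perfect outcome: (Downtown, X) with payoffs (8, 4).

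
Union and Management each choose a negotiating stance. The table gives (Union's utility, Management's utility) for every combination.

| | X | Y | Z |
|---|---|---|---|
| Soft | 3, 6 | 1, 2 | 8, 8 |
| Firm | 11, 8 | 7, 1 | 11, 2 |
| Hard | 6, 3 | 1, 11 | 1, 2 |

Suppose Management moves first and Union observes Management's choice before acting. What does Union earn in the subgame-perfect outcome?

Work backward from Union's decision.
- X → Union plays Firm (best of 3, 11, 6); Management gets 8.
- Y → Union plays Firm (best of 1, 7, 1); Management gets 1.
- Z → Union plays Firm (best of 8, 11, 1); Management gets 2.
Management's induced payoffs are 8, 1, 2, so Management commits to X. Subgame-perfect outcome: (Firm, X) with payoffs (11, 8).

11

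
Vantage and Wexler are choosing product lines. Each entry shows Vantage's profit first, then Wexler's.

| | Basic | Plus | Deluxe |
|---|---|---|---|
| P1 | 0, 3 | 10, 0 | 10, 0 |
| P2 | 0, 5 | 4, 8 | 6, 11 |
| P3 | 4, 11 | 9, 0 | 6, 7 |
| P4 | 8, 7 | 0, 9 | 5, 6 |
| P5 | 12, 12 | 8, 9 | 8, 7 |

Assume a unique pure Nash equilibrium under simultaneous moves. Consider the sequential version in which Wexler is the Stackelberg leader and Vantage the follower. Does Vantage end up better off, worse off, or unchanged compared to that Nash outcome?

Backward induction with Wexler moving first.
- Basic → Vantage plays P5 (best of 0, 0, 4, 8, 12); Wexler gets 12.
- Plus → Vantage plays P1 (best of 10, 4, 9, 0, 8); Wexler gets 0.
- Deluxe → Vantage plays P1 (best of 10, 6, 6, 5, 8); Wexler gets 0.
Among 12, 0, 0, the best is 12 at Basic. Subgame-perfect outcome: (P5, Basic) with payoffs (12, 12).
For the simultaneous game, intersect best replies.
Vantage's best replies: Basic→P5; Plus→P1; Deluxe→P1.
Wexler's best replies: P1→Basic; P2→Deluxe; P3→Basic; P4→Plus; P5→Basic.
Only (P5, Basic) has each player best-responding; Nash payoffs (12, 12).
Vantage earns 12 sequentially versus 12 at the Nash outcome: unchanged.

unchanged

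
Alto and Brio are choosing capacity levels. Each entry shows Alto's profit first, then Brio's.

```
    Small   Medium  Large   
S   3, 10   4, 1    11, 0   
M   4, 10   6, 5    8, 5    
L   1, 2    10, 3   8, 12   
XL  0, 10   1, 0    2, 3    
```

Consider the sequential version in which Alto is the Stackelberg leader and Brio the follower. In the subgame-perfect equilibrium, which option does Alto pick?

Work backward from Brio's decision.
- S: BR = Small, leader payoff 3.
- M: BR = Small, leader payoff 4.
- L: BR = Large, leader payoff 8.
- XL: BR = Small, leader payoff 0.
Alto's induced payoffs are 3, 4, 8, 0, so Alto commits to L. Subgame-perfect outcome: (L, Large) with payoffs (8, 12).

L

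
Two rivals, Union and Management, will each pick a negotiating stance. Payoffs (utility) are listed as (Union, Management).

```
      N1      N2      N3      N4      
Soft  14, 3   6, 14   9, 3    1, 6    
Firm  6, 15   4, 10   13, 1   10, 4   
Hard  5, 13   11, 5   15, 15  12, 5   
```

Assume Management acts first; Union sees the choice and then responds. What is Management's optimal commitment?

Backward induction with Management moving first.
- N1 → Union plays Soft (best of 14, 6, 5); Management gets 3.
- N2 → Union plays Hard (best of 6, 4, 11); Management gets 5.
- N3 → Union plays Hard (best of 9, 13, 15); Management gets 15.
- N4 → Union plays Hard (best of 1, 10, 12); Management gets 5.
Management's induced payoffs are 3, 5, 15, 5, so Management commits to N3. Subgame-perfect outcome: (Hard, N3) with payoffs (15, 15).

N3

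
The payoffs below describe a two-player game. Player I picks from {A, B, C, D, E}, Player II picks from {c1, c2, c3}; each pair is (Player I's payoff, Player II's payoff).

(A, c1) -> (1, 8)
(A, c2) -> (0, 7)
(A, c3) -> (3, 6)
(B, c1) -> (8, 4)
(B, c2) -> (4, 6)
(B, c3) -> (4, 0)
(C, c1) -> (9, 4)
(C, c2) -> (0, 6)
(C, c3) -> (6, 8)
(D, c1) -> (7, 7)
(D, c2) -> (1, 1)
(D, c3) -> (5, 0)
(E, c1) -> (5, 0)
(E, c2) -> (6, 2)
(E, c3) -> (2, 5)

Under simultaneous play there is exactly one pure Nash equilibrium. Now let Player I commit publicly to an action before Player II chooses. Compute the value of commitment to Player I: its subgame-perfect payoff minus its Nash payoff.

Solve by backward induction (Player I leads).
- A → Player II plays c1 (best of 8, 7, 6); Player I gets 1.
- B → Player II plays c2 (best of 4, 6, 0); Player I gets 4.
- C → Player II plays c3 (best of 4, 6, 8); Player I gets 6.
- D → Player II plays c1 (best of 7, 1, 0); Player I gets 7.
- E → Player II plays c3 (best of 0, 2, 5); Player I gets 2.
Among 1, 4, 6, 7, 2, the best is 7 at D. Subgame-perfect outcome: (D, c1) with payoffs (7, 7).
Under simultaneous play:
Player I's best replies: c1→C; c2→E; c3→C.
Player II's best replies: A→c1; B→c2; C→c3; D→c1; E→c3.
Only (C, c3) has each player best-responding; Nash payoffs (6, 8).
Player I's commitment gain: 7 − 6 = 1.

1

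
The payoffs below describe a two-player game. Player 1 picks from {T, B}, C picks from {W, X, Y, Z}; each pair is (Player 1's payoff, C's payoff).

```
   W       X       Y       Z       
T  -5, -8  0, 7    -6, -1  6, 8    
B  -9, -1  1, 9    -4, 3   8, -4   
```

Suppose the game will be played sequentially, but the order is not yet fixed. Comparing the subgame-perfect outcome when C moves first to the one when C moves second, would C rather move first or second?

first

If Player 1 leads: C's best replies are T→Z, B→X; Player 1's induced payoffs 6, 1; outcome (T, Z), payoffs (6, 8).
If C leads: Player 1's best replies are W→T, X→B, Y→B, Z→B; C's induced payoffs -8, 9, 3, -4; outcome (B, X), payoffs (1, 9).
C gets 9 moving first and 8 moving second, so C prefers to move first.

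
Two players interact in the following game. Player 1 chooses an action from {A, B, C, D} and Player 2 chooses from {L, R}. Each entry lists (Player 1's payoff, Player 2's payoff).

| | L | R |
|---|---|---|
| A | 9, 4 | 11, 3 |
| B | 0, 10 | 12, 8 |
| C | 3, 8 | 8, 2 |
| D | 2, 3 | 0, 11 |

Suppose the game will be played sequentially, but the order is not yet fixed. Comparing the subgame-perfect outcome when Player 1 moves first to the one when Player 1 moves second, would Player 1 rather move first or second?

second

If Player 1 leads: Player 2's best replies are A→L, B→L, C→L, D→R; Player 1's induced payoffs 9, 0, 3, 0; outcome (A, L), payoffs (9, 4).
If Player 2 leads: Player 1's best replies are L→A, R→B; Player 2's induced payoffs 4, 8; outcome (B, R), payoffs (12, 8).
Player 1 gets 9 moving first and 12 moving second, so Player 1 prefers to move second.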